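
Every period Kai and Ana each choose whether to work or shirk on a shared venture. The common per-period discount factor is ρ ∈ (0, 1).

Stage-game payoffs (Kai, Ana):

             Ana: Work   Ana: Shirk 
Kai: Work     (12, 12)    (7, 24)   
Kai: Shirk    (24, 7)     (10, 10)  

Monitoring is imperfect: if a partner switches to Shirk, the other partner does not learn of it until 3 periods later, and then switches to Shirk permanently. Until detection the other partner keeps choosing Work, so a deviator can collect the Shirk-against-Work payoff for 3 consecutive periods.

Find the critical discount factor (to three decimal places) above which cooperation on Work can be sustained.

A deviator earns 24 for 3 periods, then 10 forever; cooperating earns 12 forever. Multiplying the IC by (1−ρ):
12 ≥ 24(1−ρ^3) + 10ρ^3, so 14·ρ^3 ≥ 12 and ρ^3 ≥ 6/7.
ρ ≥ (6/7)^(1/3) ≈ 0.950.

0.950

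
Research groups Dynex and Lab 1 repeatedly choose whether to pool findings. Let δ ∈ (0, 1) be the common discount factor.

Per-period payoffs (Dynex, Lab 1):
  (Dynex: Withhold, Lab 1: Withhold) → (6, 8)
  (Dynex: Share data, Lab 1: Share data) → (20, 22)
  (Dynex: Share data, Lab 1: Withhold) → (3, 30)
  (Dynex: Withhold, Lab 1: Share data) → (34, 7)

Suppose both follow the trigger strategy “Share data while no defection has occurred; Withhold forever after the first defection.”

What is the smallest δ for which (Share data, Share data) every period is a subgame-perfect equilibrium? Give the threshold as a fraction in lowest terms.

1/2

For Dynex: deviation gain 34−20 = 14, per-period punishment loss 20−6 = 14. IC gives δ ≥ 14/28 = 1/2.
For Lab 1: gain 8, loss 14 per period, so δ ≥ 8/22 = 4/11.
The tighter constraint is Dynex's, so cooperation needs δ ≥ 1/2.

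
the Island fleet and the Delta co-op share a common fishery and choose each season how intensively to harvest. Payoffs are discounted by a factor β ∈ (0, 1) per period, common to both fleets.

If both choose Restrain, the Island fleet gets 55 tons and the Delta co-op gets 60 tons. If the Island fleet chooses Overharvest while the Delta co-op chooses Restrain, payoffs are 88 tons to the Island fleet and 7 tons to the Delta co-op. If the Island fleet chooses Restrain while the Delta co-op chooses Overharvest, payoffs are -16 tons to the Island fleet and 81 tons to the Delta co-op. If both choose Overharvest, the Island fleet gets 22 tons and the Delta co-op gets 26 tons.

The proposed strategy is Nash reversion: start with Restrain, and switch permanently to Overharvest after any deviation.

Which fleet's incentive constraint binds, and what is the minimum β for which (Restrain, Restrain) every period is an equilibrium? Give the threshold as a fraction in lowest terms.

For the Island fleet: deviation gain 88−55 = 33, per-period punishment loss 55−22 = 33. IC gives β ≥ 33/66 = 1/2.
For the Delta co-op: gain 21, loss 34 per period, so β ≥ 21/55.
The tighter constraint is the Island fleet's, so cooperation needs β ≥ 1/2.

the Island fleet; β ≥ 1/2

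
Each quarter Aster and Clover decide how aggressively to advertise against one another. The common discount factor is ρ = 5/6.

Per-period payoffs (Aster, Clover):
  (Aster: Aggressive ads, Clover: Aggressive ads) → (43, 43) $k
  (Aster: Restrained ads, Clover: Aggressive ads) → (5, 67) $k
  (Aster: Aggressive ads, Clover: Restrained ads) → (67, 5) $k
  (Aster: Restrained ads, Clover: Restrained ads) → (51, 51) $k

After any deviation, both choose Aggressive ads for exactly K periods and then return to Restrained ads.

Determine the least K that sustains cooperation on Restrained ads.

3

IC: ρ(1−ρ^K)/(1−ρ) ≥ (67−51)/(51−43) = 2.
With ρ = 5/6: need 1 − ρ^K ≥ 2·(1−5/6)/(5/6), i.e. ρ^K ≤ 0.6000.
Since (5/6)^2 = 0.6944 and (5/6)^3 = 0.5787, the smallest such K is 3.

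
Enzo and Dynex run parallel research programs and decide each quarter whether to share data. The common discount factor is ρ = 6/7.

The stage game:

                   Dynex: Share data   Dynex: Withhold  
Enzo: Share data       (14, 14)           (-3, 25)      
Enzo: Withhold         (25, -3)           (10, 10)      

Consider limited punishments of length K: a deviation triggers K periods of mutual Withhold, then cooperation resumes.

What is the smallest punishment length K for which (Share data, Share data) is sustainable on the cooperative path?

IC: ρ(1−ρ^K)/(1−ρ) ≥ (25−14)/(14−10) = 11/4.
With ρ = 6/7: need 1 − ρ^K ≥ 11/4·(1−6/7)/(6/7), i.e. ρ^K ≤ 0.5417.
Since (6/7)^3 = 0.6297 and (6/7)^4 = 0.5398, the smallest such K is 4.

4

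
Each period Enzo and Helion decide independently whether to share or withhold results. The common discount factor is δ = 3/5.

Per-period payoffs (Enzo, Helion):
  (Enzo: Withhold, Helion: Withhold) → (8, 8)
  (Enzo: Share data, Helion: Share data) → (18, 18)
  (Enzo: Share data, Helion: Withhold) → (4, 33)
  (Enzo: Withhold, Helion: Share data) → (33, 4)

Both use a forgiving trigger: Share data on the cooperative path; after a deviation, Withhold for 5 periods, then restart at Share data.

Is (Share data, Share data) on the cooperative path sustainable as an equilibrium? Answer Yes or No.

No

Comparing payoff streams over the 6 periods until play realigns: cooperate → 18(1+δ+…+δ^5); deviate → 33 + 8(δ+…+δ^5).
Cooperation is sustained iff (18−8)(δ+…+δ^5) ≥ 33−18.
δ+…+δ^5 = 3/5·(1−(3/5)^5)/(1−3/5) = 1.3834, and (33−18)/(18−8) = 1.5000.
1.3834 < 1.5000, so cooperation is not sustainable.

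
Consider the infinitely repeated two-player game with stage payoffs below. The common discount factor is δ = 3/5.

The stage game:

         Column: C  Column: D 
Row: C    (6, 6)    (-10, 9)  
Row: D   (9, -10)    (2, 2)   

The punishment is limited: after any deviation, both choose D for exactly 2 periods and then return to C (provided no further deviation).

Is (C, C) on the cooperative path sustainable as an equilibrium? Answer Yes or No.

Yes

Comparing payoff streams over the 3 periods until play realigns: cooperate → 6(1+δ+…+δ^2); deviate → 9 + 2(δ+…+δ^2).
Cooperation is sustained iff (6−2)(δ+…+δ^2) ≥ 9−6.
δ+…+δ^2 = 3/5·(1−(3/5)^2)/(1−3/5) = 0.9600, and (9−6)/(6−2) = 0.7500.
0.9600 ≥ 0.7500, so cooperation is sustainable.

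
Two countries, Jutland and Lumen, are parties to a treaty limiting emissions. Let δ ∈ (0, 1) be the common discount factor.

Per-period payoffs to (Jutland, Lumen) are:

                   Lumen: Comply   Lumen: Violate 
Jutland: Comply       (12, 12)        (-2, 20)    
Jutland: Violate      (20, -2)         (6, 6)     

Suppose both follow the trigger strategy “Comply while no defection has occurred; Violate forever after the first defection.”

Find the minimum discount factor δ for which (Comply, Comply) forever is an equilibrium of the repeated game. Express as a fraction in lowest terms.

4/7

12/(1−δ) ≥ 20 + 6δ/(1−δ)
12 ≥ 20 − 14δ
δ ≥ 8/14 = 4/7.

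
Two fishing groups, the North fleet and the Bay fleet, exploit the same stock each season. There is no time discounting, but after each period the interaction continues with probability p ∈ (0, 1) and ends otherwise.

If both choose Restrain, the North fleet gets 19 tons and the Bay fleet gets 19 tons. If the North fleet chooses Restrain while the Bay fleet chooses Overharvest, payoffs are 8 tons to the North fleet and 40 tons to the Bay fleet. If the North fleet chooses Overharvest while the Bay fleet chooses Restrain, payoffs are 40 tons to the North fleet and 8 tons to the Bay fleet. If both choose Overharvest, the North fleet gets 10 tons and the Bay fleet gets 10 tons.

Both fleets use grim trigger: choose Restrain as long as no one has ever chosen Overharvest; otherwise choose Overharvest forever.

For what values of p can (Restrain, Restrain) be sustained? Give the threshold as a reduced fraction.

Expected cooperation value is 19 + p·19 + p²·19 + … = 19/(1−p); deviation gives 40 + p·10/(1−p).
19 ≥ 40(1−p) + 10p ⇒ 30p ≥ 21 ⇒ p ≥ 21/30 = 7/10.

7/10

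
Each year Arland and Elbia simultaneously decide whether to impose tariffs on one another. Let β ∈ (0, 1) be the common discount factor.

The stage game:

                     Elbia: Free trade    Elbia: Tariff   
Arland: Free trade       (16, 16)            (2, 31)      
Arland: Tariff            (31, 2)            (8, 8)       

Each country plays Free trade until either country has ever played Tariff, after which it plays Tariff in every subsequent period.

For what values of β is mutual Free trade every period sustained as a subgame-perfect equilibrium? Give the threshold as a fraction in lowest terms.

One-period gain from deviating is 31 − 16 = 15. The loss is 16 − 8 = 8 in every subsequent period, with present value 8·β/(1−β).
Deviation is unprofitable when 8·β/(1−β) ≥ 15, i.e. β/(1−β) ≥ 15/8.
Equivalently β ≥ 15/(15+8) = 15/23.

15/23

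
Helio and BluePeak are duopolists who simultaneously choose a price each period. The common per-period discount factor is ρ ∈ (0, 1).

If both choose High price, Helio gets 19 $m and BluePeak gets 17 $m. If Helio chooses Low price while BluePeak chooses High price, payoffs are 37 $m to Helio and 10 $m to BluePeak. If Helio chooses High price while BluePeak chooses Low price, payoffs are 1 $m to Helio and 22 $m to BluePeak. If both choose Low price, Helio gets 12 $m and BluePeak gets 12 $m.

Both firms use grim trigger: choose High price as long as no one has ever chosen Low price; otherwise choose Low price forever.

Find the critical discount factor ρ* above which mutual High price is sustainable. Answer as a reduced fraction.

Helio: cooperation gives 19 each period; deviation gives 37 once then 12 forever.
  19/(1−ρ) ≥ 37 + 12ρ/(1−ρ) ⇒ ρ ≥ 18/25.
BluePeak: cooperation gives 17 each period; deviation gives 22 once then 12 forever.
  ρ ≥ 5/10 = 1/2.
Both must hold, so the binding constraint is Helio's: ρ ≥ 18/25.

18/25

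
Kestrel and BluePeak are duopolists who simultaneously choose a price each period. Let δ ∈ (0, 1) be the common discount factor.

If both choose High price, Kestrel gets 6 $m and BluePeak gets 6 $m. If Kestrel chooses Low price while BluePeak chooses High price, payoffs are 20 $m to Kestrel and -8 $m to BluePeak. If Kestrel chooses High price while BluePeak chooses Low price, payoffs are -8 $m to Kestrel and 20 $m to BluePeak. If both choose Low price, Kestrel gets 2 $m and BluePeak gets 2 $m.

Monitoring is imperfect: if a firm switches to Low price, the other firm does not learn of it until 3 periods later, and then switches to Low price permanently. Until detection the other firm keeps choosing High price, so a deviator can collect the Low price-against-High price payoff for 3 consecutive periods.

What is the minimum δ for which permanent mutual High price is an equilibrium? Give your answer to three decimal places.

0.920

Deviating for the 3 undetected periods gains 20−6 = 14 per period over cooperation, then loses 6−2 = 4 per period forever once punishment starts.
Gain: 14(1 + δ + … + δ^2); loss: 4·δ^3/(1−δ).
No profitable deviation ⇔ 14(1−δ^3) ≤ 4·δ^3, i.e. δ^3 ≥ 14/(14+4) = 7/9.
Hence δ ≥ (7/9)^(1/3) ≈ 0.920.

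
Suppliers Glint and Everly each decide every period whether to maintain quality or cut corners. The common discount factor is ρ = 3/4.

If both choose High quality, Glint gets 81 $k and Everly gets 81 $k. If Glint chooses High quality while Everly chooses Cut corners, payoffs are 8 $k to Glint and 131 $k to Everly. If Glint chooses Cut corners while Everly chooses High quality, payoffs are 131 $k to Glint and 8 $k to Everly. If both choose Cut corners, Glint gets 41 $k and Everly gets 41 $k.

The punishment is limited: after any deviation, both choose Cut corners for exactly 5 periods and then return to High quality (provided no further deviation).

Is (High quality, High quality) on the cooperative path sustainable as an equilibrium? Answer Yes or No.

Yes

IC: ρ+…+ρ^5 ≥ (131−81)/(81−41) = 5/4.
At ρ = 3/4: partial sum = 2.2881 ≥ 1.2500. Cooperation sustainable.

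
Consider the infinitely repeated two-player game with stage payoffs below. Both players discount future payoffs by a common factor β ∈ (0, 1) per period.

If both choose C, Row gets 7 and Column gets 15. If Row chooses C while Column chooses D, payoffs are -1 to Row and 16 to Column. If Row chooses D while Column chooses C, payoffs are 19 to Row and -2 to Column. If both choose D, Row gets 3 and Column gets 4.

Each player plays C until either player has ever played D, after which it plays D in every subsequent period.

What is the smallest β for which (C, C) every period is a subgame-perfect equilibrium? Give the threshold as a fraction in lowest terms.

3/4

Row's threshold: (19−7)/(19−3) = 3/4.
Column's threshold: (16−15)/(16−4) = 1/12.
3/4 > 1/12, so Row binds and β* = 3/4.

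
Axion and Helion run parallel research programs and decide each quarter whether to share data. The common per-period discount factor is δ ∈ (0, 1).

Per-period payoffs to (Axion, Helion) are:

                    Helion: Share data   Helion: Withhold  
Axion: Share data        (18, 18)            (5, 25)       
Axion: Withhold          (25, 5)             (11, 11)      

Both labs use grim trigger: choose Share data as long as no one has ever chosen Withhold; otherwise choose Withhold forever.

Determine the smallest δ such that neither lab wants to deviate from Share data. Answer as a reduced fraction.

1/2

One-period gain from deviating is 25 − 18 = 7. The loss is 18 − 11 = 7 in every subsequent period, with present value 7·δ/(1−δ).
Deviation is unprofitable when 7·δ/(1−δ) ≥ 7, i.e. δ/(1−δ) ≥ 1.
Equivalently δ ≥ 7/(7+7) = 1/2.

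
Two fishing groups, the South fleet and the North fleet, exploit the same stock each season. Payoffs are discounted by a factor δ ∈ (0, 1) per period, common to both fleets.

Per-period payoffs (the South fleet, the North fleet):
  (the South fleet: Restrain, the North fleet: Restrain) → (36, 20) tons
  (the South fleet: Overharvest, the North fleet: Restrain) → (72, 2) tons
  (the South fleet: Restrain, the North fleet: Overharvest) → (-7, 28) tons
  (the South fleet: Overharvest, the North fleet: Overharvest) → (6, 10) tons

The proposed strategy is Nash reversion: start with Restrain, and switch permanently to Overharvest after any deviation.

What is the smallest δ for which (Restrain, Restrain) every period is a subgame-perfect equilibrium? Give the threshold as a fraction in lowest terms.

For the South fleet: deviation gain 72−36 = 36, per-period punishment loss 36−6 = 30. IC gives δ ≥ 36/66 = 6/11.
For the North fleet: gain 8, loss 10 per period, so δ ≥ 8/18 = 4/9.
The tighter constraint is the South fleet's, so cooperation needs δ ≥ 6/11.

6/11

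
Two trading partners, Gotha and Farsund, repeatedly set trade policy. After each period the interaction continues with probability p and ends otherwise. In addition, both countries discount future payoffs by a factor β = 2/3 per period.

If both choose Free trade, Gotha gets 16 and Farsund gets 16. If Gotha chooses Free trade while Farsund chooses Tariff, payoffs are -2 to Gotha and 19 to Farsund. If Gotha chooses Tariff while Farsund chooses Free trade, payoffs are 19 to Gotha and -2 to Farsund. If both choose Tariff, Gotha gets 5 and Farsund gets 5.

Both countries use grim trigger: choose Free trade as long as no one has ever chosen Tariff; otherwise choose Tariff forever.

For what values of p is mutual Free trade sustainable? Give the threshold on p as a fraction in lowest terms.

9/28

With continuation probability p and discount β, the effective per-period discount factor is βp.
Grim-trigger IC: βp ≥ (19−16)/(19−5) = 3/14.
So p ≥ (3/14)/(2/3) = 9/28.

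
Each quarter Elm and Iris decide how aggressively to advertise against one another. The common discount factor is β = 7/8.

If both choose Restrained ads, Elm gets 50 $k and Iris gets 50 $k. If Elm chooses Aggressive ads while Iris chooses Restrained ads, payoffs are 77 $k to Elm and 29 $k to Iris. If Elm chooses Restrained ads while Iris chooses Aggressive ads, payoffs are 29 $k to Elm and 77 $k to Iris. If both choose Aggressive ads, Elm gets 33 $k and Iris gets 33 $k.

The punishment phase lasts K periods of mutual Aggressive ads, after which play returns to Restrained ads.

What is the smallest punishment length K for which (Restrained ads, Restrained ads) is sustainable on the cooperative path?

2

IC: β(1−β^K)/(1−β) ≥ (77−50)/(50−33) = 27/17.
With β = 7/8: need 1 − β^K ≥ 27/17·(1−7/8)/(7/8), i.e. β^K ≤ 0.7731.
Since (7/8)^1 = 0.8750 and (7/8)^2 = 0.7656, the smallest such K is 2.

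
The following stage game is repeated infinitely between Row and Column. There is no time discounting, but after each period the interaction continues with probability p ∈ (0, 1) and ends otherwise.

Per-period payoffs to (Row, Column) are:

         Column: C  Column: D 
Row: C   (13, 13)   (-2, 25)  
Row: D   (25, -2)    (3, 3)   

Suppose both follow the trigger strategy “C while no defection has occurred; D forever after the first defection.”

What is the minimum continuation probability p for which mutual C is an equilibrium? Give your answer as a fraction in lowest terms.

With no time discounting, the continuation probability p plays the role of the discount factor.
Grim-trigger IC: 13/(1−p) ≥ 25 + 3p/(1−p) ⇒ p ≥ (25−13)/(25−3) = 6/11.

6/11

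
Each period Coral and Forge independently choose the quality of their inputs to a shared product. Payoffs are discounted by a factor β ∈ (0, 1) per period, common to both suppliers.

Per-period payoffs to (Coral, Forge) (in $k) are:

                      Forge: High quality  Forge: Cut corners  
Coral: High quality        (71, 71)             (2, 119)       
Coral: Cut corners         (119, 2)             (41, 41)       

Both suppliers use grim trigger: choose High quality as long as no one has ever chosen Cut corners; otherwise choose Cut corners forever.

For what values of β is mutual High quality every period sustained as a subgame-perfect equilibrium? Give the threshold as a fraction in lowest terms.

8/13

Cooperation forever yields 71 each period: 71/(1−β).
Deviating yields 119 once, then 41 forever: 119 + 41β/(1−β).
No profitable deviation requires 71/(1−β) ≥ 119 + 41β/(1−β).
Multiplying by (1−β): 71 ≥ 119(1−β) + 41β = 119 − 78β.
So 78β ≥ 48, i.e. β ≥ 48/78 = 8/13.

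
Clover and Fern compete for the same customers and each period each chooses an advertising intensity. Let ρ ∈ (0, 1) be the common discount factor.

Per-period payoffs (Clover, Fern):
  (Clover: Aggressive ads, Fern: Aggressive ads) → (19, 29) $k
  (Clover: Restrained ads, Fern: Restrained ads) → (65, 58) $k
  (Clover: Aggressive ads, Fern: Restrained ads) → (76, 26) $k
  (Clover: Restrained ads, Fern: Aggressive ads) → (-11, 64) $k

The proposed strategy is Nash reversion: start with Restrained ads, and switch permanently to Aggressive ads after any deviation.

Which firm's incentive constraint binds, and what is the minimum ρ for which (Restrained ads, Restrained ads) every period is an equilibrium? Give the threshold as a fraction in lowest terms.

For Clover: deviation gain 76−65 = 11, per-period punishment loss 65−19 = 46. IC gives ρ ≥ 11/57.
For Fern: gain 6, loss 29 per period, so ρ ≥ 6/35.
The tighter constraint is Clover's, so cooperation needs ρ ≥ 11/57.

Clover; ρ ≥ 11/57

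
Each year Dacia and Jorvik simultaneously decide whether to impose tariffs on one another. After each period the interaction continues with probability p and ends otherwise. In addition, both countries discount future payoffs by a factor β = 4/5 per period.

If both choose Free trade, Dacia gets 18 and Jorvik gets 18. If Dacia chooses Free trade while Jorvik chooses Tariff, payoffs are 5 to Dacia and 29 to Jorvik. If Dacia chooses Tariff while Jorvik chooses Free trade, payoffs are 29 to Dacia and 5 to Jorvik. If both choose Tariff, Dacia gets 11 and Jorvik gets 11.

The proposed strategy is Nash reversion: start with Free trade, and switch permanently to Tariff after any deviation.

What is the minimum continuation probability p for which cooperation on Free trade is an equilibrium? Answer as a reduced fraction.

Expected continuation weight on next period's payoff is β·p = 4/5·p, which plays the role of the discount factor.
Cooperation requires 4/5·p ≥ (29−18)/(29−11) = 11/18, hence p ≥ 55/72.

55/72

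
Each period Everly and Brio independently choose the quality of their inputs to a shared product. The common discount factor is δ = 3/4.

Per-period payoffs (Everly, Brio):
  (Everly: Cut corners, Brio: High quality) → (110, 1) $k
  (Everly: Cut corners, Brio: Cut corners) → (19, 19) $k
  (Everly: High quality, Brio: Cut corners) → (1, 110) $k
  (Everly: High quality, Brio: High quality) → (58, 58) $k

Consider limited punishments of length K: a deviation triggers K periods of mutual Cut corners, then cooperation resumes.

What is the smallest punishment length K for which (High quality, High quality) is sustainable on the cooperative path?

3

No profitable deviation requires (58−19)(δ+…+δ^K) ≥ 110−58, i.e. δ+…+δ^K ≥ 4/3 ≈ 1.3333.
With δ = 3/4, the partial sums are K=1: 0.7500, K=2: 1.3125, K=3: 1.7344.
K = 3 is the first length at which the sum reaches 1.3333.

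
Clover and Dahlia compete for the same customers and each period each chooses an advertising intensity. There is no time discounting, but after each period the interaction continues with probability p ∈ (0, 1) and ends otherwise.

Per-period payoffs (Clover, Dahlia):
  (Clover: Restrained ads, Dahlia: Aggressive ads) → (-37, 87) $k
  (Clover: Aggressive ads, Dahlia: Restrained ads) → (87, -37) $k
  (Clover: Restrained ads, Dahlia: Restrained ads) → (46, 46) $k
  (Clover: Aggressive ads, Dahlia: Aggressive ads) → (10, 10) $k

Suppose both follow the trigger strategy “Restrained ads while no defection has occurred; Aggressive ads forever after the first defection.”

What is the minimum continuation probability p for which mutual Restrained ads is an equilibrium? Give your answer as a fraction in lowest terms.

With no time discounting, the continuation probability p plays the role of the discount factor.
Grim-trigger IC: 46/(1−p) ≥ 87 + 10p/(1−p) ⇒ p ≥ (87−46)/(87−10) = 41/77.

41/77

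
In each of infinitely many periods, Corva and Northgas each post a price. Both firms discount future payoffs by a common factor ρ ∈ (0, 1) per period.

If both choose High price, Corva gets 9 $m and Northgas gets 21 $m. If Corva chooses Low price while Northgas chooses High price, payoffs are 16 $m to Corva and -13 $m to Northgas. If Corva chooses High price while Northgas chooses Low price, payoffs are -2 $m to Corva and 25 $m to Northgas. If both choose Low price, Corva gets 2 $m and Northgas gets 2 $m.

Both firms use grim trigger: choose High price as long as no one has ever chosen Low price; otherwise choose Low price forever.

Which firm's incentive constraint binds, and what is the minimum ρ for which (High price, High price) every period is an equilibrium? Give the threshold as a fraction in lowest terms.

For Corva: deviation gain 16−9 = 7, per-period punishment loss 9−2 = 7. IC gives ρ ≥ 7/14 = 1/2.
For Northgas: gain 4, loss 19 per period, so ρ ≥ 4/23.
The tighter constraint is Corva's, so cooperation needs ρ ≥ 1/2.

Corva; ρ ≥ 1/2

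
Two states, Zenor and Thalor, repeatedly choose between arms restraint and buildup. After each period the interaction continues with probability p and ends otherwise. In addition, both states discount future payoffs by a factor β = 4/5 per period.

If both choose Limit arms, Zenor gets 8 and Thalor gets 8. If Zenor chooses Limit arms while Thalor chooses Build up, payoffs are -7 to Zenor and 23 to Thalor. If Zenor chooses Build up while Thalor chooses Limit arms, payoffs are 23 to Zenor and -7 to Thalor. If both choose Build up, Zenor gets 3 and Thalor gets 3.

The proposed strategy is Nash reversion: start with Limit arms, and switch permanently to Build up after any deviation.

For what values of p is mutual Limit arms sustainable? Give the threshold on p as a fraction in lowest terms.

15/16

With continuation probability p and discount β, the effective per-period discount factor is βp.
Grim-trigger IC: βp ≥ (23−8)/(23−3) = 3/4.
So p ≥ (3/4)/(4/5) = 15/16.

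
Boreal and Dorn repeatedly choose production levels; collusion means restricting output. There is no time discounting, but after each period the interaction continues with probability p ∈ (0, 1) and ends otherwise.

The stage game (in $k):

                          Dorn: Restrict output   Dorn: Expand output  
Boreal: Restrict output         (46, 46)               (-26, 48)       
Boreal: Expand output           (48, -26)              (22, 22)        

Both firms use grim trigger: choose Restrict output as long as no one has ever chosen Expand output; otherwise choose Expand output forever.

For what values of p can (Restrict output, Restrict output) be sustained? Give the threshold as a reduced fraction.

With no time discounting, the continuation probability p plays the role of the discount factor.
Grim-trigger IC: 46/(1−p) ≥ 48 + 22p/(1−p) ⇒ p ≥ (48−46)/(48−22) = 1/13.

1/13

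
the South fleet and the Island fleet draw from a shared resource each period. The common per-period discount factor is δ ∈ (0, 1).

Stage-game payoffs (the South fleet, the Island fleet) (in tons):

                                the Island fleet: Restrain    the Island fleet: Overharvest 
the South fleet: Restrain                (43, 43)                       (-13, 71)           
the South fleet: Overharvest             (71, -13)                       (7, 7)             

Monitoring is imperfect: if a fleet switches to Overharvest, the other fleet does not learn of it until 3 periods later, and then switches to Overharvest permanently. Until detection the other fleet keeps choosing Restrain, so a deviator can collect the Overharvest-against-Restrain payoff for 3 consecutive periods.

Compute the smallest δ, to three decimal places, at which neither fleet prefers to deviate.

Deviating for the 3 undetected periods gains 71−43 = 28 per period over cooperation, then loses 43−7 = 36 per period forever once punishment starts.
Gain: 28(1 + δ + … + δ^2); loss: 36·δ^3/(1−δ).
No profitable deviation ⇔ 28(1−δ^3) ≤ 36·δ^3, i.e. δ^3 ≥ 28/(28+36) = 7/16.
Hence δ ≥ (7/16)^(1/3) ≈ 0.759.

0.759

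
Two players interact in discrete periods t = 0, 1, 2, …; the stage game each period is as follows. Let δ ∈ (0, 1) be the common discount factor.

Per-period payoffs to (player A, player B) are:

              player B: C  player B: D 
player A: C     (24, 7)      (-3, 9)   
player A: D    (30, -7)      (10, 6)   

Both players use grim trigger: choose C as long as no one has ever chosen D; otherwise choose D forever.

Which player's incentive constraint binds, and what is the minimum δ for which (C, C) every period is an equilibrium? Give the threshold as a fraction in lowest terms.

For player A: deviation gain 30−24 = 6, per-period punishment loss 24−10 = 14. IC gives δ ≥ 6/20 = 3/10.
For player B: gain 2, loss 1 per period, so δ ≥ 2/3.
The tighter constraint is player B's, so cooperation needs δ ≥ 2/3.

player B; δ ≥ 2/3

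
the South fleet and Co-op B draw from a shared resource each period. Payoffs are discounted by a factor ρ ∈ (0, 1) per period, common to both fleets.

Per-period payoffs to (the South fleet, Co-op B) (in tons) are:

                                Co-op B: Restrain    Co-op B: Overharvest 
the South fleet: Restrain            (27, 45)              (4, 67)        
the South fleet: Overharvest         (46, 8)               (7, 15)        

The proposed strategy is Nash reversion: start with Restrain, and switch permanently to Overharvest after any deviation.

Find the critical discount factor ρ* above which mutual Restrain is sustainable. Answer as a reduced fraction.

19/39

the South fleet: cooperation gives 27 each period; deviation gives 46 once then 7 forever.
  27/(1−ρ) ≥ 46 + 7ρ/(1−ρ) ⇒ ρ ≥ 19/39.
Co-op B: cooperation gives 45 each period; deviation gives 67 once then 15 forever.
  ρ ≥ 22/52 = 11/26.
Both must hold, so the binding constraint is the South fleet's: ρ ≥ 19/39.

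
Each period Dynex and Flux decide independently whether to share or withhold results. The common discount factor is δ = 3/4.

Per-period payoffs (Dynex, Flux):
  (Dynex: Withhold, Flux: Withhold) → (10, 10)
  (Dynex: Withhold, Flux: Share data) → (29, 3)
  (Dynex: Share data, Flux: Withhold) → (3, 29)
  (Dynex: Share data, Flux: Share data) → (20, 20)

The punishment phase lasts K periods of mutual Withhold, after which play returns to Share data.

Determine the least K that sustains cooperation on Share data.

IC: δ(1−δ^K)/(1−δ) ≥ (29−20)/(20−10) = 9/10.
With δ = 3/4: need 1 − δ^K ≥ 9/10·(1−3/4)/(3/4), i.e. δ^K ≤ 0.7000.
Since (3/4)^1 = 0.7500 and (3/4)^2 = 0.5625, the smallest such K is 2.

2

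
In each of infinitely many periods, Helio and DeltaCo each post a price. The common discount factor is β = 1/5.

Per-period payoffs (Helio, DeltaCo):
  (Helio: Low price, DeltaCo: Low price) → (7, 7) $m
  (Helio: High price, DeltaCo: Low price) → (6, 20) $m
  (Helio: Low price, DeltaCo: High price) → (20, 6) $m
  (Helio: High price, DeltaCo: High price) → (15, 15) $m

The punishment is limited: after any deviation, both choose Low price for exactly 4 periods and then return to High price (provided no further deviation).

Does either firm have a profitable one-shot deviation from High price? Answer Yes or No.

Comparing payoff streams over the 5 periods until play realigns: cooperate → 15(1+β+…+β^4); deviate → 20 + 7(β+…+β^4).
Cooperation is sustained iff (15−7)(β+…+β^4) ≥ 20−15.
β+…+β^4 = 1/5·(1−(1/5)^4)/(1−1/5) = 0.2496, and (20−15)/(15−7) = 0.6250.
0.2496 < 0.6250, so cooperation is not sustainable.

Yes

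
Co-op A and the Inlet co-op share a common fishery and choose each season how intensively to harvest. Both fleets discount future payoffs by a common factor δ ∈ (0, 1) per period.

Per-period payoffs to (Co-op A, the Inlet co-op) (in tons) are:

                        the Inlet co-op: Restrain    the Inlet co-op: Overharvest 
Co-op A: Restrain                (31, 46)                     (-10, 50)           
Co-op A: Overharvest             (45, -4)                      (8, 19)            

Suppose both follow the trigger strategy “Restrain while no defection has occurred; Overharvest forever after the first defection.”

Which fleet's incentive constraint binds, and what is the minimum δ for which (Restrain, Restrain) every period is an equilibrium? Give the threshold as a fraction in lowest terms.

Co-op A; δ ≥ 14/37

For Co-op A: deviation gain 45−31 = 14, per-period punishment loss 31−8 = 23. IC gives δ ≥ 14/37.
For the Inlet co-op: gain 4, loss 27 per period, so δ ≥ 4/31.
The tighter constraint is Co-op A's, so cooperation needs δ ≥ 14/37.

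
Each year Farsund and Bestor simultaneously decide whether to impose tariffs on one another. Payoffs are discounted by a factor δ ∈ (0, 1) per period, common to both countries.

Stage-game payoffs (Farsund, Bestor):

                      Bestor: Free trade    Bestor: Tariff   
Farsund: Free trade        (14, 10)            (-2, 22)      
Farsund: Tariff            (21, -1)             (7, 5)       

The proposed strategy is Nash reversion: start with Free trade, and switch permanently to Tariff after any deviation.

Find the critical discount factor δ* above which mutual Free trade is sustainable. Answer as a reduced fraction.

For Farsund: deviation gain 21−14 = 7, per-period punishment loss 14−7 = 7. IC gives δ ≥ 7/14 = 1/2.
For Bestor: gain 12, loss 5 per period, so δ ≥ 12/17.
The tighter constraint is Bestor's, so cooperation needs δ ≥ 12/17.

12/17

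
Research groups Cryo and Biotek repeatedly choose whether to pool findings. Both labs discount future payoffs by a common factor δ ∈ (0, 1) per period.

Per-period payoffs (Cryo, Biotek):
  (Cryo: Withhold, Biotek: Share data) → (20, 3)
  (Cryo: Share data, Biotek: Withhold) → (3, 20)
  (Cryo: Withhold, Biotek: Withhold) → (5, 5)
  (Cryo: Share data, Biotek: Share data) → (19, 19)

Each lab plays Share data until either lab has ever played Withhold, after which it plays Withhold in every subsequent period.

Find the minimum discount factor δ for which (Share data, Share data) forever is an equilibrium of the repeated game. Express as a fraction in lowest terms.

One-period gain from deviating is 20 − 19 = 1. The loss is 19 − 5 = 14 in every subsequent period, with present value 14·δ/(1−δ).
Deviation is unprofitable when 14·δ/(1−δ) ≥ 1, i.e. δ/(1−δ) ≥ 1/14.
Equivalently δ ≥ 1/(1+14) = 1/15.

1/15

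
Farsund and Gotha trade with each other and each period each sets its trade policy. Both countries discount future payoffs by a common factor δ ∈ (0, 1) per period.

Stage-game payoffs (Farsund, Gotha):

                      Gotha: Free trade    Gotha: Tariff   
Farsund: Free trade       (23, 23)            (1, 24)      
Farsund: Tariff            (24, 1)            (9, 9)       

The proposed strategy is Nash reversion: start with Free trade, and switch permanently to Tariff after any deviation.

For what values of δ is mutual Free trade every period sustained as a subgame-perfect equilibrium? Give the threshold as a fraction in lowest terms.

1/15

One-period gain from deviating is 24 − 23 = 1. The loss is 23 − 9 = 14 in every subsequent period, with present value 14·δ/(1−δ).
Deviation is unprofitable when 14·δ/(1−δ) ≥ 1, i.e. δ/(1−δ) ≥ 1/14.
Equivalently δ ≥ 1/(1+14) = 1/15.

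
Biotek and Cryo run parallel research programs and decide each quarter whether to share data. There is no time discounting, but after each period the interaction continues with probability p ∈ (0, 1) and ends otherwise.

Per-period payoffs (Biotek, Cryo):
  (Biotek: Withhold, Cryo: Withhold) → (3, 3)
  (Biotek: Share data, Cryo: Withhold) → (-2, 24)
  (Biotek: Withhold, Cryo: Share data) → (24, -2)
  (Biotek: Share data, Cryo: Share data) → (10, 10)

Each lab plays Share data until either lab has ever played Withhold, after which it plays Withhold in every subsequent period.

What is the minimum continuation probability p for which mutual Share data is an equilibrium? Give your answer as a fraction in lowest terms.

With no time discounting, the continuation probability p plays the role of the discount factor.
Grim-trigger IC: 10/(1−p) ≥ 24 + 3p/(1−p) ⇒ p ≥ (24−10)/(24−3) = 2/3.

2/3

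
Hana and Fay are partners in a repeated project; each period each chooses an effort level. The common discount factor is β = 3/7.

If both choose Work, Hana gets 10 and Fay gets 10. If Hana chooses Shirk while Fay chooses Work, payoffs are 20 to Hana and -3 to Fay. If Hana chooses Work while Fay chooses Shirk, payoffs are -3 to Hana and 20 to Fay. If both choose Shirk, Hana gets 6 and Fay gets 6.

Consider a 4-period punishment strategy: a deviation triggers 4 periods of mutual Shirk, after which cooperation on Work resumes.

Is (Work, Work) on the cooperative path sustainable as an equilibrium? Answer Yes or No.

Comparing payoff streams over the 5 periods until play realigns: cooperate → 10(1+β+…+β^4); deviate → 20 + 6(β+…+β^4).
Cooperation is sustained iff (10−6)(β+…+β^4) ≥ 20−10.
β+…+β^4 = 3/7·(1−(3/7)^4)/(1−3/7) = 0.7247, and (20−10)/(10−6) = 2.5000.
0.7247 < 2.5000, so cooperation is not sustainable.

No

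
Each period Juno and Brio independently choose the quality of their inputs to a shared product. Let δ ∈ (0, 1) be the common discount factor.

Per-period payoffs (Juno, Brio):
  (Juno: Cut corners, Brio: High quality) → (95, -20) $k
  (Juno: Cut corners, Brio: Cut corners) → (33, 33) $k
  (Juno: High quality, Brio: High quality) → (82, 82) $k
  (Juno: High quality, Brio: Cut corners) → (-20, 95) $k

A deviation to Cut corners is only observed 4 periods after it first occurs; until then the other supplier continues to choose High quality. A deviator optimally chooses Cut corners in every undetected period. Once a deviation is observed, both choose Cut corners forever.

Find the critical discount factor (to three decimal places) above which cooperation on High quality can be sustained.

0.677

The best deviation is to choose Cut corners for all 4 undetected periods, earning 95 each, then 33 forever once detected.
Deviation value: 95(1−δ^4)/(1−δ) + 33δ^4/(1−δ); cooperation value: 82/(1−δ).
IC: 82 ≥ 95(1−δ^4) + 33δ^4 = 95 − 62δ^4.
So δ^4 ≥ 13/62, giving δ ≥ (13/62)^(1/4) ≈ 0.677.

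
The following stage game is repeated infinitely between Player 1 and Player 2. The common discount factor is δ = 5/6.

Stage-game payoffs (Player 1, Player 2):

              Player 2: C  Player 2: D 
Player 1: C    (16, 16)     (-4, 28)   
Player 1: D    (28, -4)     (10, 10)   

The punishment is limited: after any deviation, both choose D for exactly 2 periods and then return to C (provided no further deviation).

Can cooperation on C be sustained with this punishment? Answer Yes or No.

No

IC: δ+…+δ^2 ≥ (28−16)/(16−10) = 2.
At δ = 5/6: partial sum = 1.5278 < 2.0000. Cooperation not sustainable.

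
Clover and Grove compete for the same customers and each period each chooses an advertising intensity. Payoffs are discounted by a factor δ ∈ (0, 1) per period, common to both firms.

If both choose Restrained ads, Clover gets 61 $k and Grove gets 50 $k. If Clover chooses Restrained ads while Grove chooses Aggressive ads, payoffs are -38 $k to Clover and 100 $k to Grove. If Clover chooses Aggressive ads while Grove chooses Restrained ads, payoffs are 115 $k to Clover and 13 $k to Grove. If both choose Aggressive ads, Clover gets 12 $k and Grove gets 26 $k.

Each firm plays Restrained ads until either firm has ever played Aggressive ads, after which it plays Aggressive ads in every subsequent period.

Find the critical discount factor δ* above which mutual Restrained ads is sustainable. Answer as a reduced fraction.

25/37

Clover: cooperation gives 61 each period; deviation gives 115 once then 12 forever.
  61/(1−δ) ≥ 115 + 12δ/(1−δ) ⇒ δ ≥ 54/103.
Grove: cooperation gives 50 each period; deviation gives 100 once then 26 forever.
  δ ≥ 50/74 = 25/37.
Both must hold, so the binding constraint is Grove's: δ ≥ 25/37.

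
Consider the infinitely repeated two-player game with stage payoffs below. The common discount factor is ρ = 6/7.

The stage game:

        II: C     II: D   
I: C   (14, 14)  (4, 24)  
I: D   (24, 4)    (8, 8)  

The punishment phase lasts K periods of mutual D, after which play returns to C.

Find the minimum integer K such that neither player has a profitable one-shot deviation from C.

3

Need Σ_{k=1}^{K} ρ^k ≥ (24−14)/(14−8) = 1.6667 at ρ = 6/7.
At K = 2 the sum is 1.5918 < 1.6667; at K = 3 it is 2.2216 ≥ 1.6667.
So the minimum punishment length is K = 3.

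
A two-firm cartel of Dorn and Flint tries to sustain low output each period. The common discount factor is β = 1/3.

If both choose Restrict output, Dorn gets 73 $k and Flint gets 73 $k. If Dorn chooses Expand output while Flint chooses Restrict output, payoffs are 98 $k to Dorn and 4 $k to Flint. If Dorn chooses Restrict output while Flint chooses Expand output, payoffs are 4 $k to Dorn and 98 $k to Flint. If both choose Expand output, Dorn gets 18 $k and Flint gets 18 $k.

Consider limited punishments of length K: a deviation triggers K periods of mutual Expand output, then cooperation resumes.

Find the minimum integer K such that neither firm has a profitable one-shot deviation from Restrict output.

3

Need Σ_{k=1}^{K} β^k ≥ (98−73)/(73−18) = 0.4545 at β = 1/3.
At K = 2 the sum is 0.4444 < 0.4545; at K = 3 it is 0.4815 ≥ 0.4545.
So the minimum punishment length is K = 3.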